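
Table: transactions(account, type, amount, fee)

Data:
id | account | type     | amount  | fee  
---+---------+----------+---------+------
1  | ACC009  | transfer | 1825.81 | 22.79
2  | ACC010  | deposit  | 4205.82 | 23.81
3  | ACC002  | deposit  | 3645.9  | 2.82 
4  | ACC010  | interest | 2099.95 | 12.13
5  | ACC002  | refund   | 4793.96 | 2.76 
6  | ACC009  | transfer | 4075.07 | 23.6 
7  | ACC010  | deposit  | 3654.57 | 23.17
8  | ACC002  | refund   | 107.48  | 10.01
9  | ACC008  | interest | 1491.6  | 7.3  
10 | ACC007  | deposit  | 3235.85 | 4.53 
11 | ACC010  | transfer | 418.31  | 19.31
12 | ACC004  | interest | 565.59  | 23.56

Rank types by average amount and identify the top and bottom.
SELECT type, AVG(amount)
FROM transactions
GROUP BY type
ORDER BY AVG(amount)

All groups:
  interest: 1385.71
  transfer: 2106.40
  refund: 2450.72
  deposit: 3685.54

Highest: deposit (3685.54)
Lowest: interest (1385.71)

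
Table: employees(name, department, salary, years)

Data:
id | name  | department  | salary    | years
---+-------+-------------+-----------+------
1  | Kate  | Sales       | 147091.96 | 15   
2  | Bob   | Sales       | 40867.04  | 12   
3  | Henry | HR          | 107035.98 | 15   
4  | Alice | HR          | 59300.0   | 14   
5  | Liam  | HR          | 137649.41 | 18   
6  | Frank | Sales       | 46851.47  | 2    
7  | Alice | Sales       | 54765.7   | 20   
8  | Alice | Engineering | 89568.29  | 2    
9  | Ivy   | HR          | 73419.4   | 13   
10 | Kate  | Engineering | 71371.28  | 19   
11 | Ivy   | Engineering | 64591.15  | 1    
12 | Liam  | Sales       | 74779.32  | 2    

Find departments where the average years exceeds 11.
SELECT department, AVG(years)
FROM employees
GROUP BY department
HAVING AVG(years) > 11

Result:
  HR: avg=15.00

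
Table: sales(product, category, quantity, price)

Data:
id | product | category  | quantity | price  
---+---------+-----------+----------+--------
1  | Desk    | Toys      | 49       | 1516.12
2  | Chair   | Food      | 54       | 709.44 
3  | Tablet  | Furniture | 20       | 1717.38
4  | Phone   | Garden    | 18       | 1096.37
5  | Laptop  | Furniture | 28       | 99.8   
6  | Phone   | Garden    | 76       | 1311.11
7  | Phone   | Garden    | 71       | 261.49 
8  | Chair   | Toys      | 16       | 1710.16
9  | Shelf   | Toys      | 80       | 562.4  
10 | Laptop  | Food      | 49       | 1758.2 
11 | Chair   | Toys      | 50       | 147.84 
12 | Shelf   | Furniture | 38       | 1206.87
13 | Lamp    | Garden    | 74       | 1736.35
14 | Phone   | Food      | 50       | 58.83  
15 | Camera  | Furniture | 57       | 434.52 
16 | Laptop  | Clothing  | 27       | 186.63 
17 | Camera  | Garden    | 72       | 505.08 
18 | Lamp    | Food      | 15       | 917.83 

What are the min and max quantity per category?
SELECT category, MIN(quantity), MAX(quantity)
FROM sales
GROUP BY category

Result:
  Clothing: min=27, max=27
  Food: min=15, max=54
  Furniture: min=20, max=57
  Garden: min=18, max=76
  Toys: min=16, max=80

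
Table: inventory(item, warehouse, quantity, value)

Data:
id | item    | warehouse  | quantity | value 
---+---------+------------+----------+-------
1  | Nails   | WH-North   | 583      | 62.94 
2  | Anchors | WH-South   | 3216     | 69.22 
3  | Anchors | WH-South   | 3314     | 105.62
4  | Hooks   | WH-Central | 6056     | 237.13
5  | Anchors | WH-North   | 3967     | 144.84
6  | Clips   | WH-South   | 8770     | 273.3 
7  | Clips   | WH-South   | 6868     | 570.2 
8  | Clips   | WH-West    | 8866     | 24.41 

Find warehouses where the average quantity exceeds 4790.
SELECT warehouse, AVG(quantity)
FROM inventory
GROUP BY warehouse
HAVING AVG(quantity) > 4790

Result:
  WH-Central: avg=6056.00
  WH-South: avg=5542.00
  WH-West: avg=8866.00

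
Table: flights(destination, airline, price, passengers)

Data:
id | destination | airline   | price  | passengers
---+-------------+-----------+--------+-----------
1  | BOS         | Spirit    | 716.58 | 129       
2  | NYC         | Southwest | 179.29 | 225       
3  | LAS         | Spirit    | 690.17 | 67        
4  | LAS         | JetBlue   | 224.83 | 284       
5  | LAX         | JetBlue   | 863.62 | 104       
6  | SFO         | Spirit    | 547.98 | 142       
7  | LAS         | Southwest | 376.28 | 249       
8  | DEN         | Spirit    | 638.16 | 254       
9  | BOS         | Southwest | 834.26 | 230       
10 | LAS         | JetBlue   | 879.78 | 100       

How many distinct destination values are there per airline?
SELECT airline, COUNT(DISTINCT destination)
FROM flights
GROUP BY airline

Result:
  JetBlue: 2 distinct
  Southwest: 3 distinct
  Spirit: 4 distinct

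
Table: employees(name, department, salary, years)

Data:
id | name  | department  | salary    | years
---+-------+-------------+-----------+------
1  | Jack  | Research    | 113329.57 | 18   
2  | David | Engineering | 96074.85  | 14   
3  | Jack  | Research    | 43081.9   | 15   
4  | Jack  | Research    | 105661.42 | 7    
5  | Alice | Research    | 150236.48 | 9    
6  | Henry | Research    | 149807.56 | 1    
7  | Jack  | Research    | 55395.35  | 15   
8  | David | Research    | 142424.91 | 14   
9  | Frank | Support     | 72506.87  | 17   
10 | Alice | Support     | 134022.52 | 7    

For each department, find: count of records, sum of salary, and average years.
SELECT department,
       COUNT(*) as cnt,
       SUM(salary) as total_salary,
       AVG(years) as avg_years
FROM employees
GROUP BY department

Result:
  Engineering: 1 records, 96074.85 total salary, 14.00 avg years
  Research: 7 records, 759937.19 total salary, 11.29 avg years
  Support: 2 records, 206529.39 total salary, 12.00 avg years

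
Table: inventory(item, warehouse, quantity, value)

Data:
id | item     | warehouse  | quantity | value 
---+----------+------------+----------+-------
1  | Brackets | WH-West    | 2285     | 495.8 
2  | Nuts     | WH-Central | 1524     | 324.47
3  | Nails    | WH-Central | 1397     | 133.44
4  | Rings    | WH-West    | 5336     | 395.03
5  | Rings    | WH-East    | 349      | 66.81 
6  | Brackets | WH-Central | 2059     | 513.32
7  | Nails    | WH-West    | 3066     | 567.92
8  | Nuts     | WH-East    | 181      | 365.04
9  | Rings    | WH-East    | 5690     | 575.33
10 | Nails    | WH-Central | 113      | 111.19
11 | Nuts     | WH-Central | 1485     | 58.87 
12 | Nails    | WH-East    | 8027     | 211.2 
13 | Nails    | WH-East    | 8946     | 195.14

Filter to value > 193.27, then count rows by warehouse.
SELECT warehouse, COUNT(*)
FROM inventory
WHERE value > 193.27
GROUP BY warehouse

Note: WHERE filters rows before grouping.

Result:
  WH-Central: 2
  WH-East: 4
  WH-West: 3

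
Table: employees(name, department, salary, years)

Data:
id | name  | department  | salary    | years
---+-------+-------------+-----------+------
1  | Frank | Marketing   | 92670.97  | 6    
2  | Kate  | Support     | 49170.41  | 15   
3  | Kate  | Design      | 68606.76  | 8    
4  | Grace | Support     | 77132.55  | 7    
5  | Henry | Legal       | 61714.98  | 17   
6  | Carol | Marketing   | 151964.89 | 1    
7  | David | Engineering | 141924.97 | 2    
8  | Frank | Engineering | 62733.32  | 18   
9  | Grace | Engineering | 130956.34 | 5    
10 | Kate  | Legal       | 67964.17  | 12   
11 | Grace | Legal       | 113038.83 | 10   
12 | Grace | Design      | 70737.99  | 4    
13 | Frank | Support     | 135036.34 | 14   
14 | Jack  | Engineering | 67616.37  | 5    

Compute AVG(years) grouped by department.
SELECT department, AVG(years) as result
FROM employees
GROUP BY department

Result:
  Design: 6.00
  Engineering: 7.50
  Legal: 13.00
  Marketing: 3.50
  Support: 12.00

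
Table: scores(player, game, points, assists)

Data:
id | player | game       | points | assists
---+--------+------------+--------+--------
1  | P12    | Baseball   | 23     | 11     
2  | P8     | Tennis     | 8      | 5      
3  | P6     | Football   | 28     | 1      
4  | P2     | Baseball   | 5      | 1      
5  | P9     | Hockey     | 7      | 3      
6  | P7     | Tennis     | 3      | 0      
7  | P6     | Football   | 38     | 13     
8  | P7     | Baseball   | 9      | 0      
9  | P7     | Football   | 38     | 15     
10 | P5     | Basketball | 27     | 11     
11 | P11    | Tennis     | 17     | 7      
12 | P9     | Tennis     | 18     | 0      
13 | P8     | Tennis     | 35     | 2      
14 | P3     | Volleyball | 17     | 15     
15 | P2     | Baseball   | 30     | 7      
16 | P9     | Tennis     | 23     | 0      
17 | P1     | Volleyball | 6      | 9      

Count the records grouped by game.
SELECT game, COUNT(*) as count
FROM scores
GROUP BY game

Result:
  Baseball: 4
  Basketball: 1
  Football: 3
  Hockey: 1
  Tennis: 6
  Volleyball: 2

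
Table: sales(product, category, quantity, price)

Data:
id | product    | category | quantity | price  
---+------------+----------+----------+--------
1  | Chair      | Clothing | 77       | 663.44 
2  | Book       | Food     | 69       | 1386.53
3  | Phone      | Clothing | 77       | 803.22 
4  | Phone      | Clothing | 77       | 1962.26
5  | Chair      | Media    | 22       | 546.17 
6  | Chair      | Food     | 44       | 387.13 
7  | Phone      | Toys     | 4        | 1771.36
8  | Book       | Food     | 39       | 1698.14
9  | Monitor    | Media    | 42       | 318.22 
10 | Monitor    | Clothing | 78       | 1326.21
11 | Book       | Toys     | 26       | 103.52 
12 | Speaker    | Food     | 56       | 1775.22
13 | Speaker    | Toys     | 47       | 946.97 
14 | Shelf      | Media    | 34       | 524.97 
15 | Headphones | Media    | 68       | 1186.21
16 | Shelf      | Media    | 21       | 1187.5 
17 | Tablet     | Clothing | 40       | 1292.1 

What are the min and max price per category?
SELECT category, MIN(price), MAX(price)
FROM sales
GROUP BY category

Result:
  Clothing: min=663.44, max=1962.26
  Food: min=387.13, max=1775.22
  Media: min=318.22, max=1187.50
  Toys: min=103.52, max=1771.36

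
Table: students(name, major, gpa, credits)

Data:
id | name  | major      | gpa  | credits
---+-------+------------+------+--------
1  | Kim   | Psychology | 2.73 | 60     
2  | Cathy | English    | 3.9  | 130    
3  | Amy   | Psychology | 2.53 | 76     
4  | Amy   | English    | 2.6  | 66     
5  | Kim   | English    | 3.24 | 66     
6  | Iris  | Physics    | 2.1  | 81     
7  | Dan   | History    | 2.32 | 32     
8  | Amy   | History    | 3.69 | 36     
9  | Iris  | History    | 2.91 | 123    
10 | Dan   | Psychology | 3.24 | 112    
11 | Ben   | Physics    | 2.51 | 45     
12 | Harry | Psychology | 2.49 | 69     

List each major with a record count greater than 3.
SELECT major, COUNT(*) as cnt
FROM students
GROUP BY major
HAVING COUNT(*) > 3

Result:
  Psychology: 4

Note: HAVING filters groups after aggregation, WHERE filters rows before.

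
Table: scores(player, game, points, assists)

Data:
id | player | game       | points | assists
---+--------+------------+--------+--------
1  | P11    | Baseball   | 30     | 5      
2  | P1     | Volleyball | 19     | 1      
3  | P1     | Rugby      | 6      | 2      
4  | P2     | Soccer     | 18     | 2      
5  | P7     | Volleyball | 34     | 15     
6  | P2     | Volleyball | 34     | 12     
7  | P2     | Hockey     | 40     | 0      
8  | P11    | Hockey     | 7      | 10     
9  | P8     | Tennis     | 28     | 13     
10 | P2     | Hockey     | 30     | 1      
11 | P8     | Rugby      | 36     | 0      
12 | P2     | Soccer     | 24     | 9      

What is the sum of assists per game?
SELECT game, SUM(assists) as result
FROM scores
GROUP BY game

Result:
  Baseball: 5
  Hockey: 11
  Rugby: 2
  Soccer: 11
  Tennis: 13
  Volleyball: 28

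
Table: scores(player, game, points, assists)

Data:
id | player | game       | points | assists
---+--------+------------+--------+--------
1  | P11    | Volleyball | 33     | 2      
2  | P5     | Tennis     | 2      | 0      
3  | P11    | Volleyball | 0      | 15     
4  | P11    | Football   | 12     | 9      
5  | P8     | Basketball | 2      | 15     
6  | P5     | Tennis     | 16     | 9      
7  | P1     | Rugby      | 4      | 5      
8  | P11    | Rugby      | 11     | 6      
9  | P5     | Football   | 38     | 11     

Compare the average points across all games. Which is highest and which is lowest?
SELECT game, AVG(points)
FROM scores
GROUP BY game
ORDER BY AVG(points)

All groups:
  Basketball: 2.00
  Rugby: 7.50
  Tennis: 9.00
  Volleyball: 16.50
  Football: 25.00

Highest: Football (25.00)
Lowest: Basketball (2.00)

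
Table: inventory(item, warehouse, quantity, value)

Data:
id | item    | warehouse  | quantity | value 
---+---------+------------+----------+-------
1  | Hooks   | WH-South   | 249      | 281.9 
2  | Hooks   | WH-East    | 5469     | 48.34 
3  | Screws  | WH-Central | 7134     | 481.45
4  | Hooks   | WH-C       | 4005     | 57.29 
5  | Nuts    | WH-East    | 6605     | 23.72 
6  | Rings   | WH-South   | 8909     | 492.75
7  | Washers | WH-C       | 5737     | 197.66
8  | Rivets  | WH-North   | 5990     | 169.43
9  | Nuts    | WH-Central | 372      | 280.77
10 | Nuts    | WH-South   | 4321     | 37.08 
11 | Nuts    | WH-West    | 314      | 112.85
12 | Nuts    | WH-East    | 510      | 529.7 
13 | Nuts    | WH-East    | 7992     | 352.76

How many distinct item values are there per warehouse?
SELECT warehouse, COUNT(DISTINCT item)
FROM inventory
GROUP BY warehouse

Result:
  WH-C: 2 distinct
  WH-Central: 2 distinct
  WH-East: 2 distinct
  WH-North: 1 distinct
  WH-South: 3 distinct
  WH-West: 1 distinct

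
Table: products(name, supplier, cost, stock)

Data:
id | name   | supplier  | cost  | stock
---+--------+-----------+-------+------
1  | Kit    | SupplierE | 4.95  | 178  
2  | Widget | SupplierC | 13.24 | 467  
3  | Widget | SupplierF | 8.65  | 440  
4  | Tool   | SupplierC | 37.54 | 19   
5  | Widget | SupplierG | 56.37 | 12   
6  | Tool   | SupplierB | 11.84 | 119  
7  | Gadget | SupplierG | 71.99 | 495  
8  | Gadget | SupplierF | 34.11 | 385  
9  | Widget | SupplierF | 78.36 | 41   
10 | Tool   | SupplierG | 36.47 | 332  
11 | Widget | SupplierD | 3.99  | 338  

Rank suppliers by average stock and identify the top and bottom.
SELECT supplier, AVG(stock)
FROM products
GROUP BY supplier
ORDER BY AVG(stock)

All groups:
  SupplierB: 119.00
  SupplierE: 178.00
  SupplierC: 243.00
  SupplierG: 279.67
  SupplierF: 288.67
  SupplierD: 338.00

Highest: SupplierD (338.00)
Lowest: SupplierB (119.00)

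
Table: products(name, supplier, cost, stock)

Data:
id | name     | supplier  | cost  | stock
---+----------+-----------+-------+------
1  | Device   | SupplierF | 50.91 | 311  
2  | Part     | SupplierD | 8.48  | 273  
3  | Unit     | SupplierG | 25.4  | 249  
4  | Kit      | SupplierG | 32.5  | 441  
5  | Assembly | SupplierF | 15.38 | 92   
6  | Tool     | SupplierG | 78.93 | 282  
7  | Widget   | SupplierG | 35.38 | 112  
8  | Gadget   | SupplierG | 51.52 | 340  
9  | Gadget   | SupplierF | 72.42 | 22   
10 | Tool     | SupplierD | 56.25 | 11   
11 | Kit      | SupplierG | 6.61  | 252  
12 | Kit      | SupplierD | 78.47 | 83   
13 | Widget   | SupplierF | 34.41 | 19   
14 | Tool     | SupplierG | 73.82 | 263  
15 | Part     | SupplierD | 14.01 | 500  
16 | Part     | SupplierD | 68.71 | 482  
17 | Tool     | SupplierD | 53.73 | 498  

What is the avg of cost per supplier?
SELECT supplier, AVG(cost) as result
FROM products
GROUP BY supplier

Result:
  SupplierD: 46.61
  SupplierF: 43.28
  SupplierG: 43.45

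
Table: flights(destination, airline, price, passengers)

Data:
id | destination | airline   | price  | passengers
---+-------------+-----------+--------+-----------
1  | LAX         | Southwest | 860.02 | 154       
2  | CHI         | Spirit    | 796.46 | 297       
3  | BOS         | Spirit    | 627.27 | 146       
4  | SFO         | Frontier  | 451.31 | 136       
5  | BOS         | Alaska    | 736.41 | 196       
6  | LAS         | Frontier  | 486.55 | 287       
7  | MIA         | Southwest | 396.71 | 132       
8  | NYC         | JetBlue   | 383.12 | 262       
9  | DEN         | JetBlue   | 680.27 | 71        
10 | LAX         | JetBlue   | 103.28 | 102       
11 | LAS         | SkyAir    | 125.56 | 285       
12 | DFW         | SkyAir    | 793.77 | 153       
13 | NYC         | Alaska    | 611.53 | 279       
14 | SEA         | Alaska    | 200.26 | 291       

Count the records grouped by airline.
SELECT airline, COUNT(*) as count
FROM flights
GROUP BY airline

Result:
  Alaska: 3
  Frontier: 2
  JetBlue: 3
  SkyAir: 2
  Southwest: 2
  Spirit: 2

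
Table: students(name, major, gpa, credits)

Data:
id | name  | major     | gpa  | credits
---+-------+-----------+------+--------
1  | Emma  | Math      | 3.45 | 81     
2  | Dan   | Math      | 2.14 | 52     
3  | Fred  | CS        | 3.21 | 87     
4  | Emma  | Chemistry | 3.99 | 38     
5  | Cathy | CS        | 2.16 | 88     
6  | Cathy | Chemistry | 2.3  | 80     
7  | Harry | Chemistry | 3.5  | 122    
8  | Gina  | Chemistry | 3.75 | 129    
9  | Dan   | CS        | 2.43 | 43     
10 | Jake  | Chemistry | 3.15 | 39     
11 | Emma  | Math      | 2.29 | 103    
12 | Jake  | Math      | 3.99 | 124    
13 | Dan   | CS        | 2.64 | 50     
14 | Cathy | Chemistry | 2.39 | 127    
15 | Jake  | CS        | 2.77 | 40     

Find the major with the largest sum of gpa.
SELECT major, SUM(gpa) as val
FROM students
GROUP BY major
ORDER BY val DESC
LIMIT 1

Result: Chemistry with sum(gpa) = 19.08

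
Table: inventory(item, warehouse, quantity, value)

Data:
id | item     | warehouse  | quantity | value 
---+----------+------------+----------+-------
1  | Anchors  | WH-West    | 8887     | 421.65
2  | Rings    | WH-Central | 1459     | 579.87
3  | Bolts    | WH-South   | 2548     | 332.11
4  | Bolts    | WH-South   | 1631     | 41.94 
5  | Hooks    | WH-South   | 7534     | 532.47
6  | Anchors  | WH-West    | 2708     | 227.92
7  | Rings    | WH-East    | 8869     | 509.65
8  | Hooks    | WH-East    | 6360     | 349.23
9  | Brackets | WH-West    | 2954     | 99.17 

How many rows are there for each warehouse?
SELECT warehouse, COUNT(*) as count
FROM inventory
GROUP BY warehouse

Result:
  WH-Central: 1
  WH-East: 2
  WH-South: 3
  WH-West: 3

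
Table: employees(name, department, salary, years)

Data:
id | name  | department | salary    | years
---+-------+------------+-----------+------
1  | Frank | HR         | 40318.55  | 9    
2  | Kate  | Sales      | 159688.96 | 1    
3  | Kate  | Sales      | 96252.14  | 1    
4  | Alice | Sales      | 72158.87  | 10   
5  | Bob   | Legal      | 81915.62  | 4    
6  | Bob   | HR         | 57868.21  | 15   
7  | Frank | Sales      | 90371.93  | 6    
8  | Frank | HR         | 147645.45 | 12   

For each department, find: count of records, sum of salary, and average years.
SELECT department,
       COUNT(*) as cnt,
       SUM(salary) as total_salary,
       AVG(years) as avg_years
FROM employees
GROUP BY department

Result:
  HR: 3 records, 245832.21 total salary, 12.00 avg years
  Legal: 1 records, 81915.62 total salary, 4.00 avg years
  Sales: 4 records, 418471.90 total salary, 4.50 avg years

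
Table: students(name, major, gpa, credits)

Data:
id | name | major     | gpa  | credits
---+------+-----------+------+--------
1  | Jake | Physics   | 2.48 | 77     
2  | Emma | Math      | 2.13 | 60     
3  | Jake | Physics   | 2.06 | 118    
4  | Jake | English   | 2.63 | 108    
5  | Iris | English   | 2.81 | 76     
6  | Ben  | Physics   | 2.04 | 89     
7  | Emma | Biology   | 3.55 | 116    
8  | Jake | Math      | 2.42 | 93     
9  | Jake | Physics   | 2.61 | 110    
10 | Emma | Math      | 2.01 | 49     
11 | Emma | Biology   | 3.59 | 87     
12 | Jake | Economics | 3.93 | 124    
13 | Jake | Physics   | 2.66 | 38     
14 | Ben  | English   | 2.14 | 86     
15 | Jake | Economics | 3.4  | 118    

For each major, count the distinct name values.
SELECT major, COUNT(DISTINCT name)
FROM students
GROUP BY major

Result:
  Biology: 1 distinct
  Economics: 1 distinct
  English: 3 distinct
  Math: 2 distinct
  Physics: 2 distinct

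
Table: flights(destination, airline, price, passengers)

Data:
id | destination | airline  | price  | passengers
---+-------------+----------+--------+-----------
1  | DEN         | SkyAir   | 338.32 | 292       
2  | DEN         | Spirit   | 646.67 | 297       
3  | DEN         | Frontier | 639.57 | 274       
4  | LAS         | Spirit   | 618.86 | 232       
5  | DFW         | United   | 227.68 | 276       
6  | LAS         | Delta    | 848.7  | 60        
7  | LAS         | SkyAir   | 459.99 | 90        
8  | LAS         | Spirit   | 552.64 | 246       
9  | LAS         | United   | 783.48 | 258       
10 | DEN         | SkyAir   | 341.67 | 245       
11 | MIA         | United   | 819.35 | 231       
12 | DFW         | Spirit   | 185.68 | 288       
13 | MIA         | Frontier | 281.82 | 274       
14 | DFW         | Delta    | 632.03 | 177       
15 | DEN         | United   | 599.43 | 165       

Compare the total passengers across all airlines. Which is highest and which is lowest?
SELECT airline, SUM(passengers)
FROM flights
GROUP BY airline
ORDER BY SUM(passengers)

All groups:
  Delta: 237
  Frontier: 548
  SkyAir: 627
  United: 930
  Spirit: 1063

Highest: Spirit (1063)
Lowest: Delta (237)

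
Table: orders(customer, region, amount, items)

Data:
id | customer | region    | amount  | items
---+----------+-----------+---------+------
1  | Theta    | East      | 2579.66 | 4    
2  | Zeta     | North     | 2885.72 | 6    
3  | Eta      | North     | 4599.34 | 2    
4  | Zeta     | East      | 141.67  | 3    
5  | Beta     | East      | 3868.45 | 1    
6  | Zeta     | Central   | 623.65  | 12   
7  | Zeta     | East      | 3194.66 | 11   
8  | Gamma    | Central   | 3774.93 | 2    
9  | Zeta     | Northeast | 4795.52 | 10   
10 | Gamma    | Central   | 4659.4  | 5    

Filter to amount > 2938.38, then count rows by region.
SELECT region, COUNT(*)
FROM orders
WHERE amount > 2938.38
GROUP BY region

Note: WHERE filters rows before grouping.

Result:
  Central: 2
  East: 2
  North: 1
  Northeast: 1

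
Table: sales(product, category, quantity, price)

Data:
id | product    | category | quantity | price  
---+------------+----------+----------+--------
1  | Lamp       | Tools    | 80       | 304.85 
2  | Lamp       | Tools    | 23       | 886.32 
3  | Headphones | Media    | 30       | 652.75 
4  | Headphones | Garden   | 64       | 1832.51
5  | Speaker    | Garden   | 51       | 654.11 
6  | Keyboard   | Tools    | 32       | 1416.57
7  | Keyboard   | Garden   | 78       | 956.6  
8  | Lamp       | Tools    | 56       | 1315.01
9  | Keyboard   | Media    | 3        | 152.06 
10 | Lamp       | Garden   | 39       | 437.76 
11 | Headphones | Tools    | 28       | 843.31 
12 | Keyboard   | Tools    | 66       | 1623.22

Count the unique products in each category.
SELECT category, COUNT(DISTINCT product)
FROM sales
GROUP BY category

Result:
  Garden: 4 distinct
  Media: 2 distinct
  Tools: 3 distinct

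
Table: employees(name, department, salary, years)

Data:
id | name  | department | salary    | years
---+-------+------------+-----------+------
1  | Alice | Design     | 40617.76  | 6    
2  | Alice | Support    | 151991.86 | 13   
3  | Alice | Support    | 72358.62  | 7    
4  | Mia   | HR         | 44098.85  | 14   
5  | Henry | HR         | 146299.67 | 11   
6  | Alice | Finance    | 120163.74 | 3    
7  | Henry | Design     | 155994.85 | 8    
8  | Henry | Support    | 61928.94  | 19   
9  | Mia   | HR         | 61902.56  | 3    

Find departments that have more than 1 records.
SELECT department, COUNT(*) as cnt
FROM employees
GROUP BY department
HAVING COUNT(*) > 1

Result:
  Design: 2
  HR: 3
  Support: 3

Note: HAVING filters groups after aggregation, WHERE filters rows before.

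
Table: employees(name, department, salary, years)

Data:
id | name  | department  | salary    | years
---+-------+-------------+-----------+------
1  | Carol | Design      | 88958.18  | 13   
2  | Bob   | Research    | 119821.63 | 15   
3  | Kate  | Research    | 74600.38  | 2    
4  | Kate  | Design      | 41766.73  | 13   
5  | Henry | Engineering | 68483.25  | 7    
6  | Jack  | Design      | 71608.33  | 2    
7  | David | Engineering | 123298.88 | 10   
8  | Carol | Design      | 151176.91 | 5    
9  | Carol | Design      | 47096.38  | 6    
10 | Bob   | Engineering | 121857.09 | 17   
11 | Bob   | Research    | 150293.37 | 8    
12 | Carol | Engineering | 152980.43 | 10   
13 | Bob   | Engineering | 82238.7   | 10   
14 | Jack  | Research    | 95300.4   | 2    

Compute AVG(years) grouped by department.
SELECT department, AVG(years) as result
FROM employees
GROUP BY department

Result:
  Design: 7.80
  Engineering: 10.80
  Research: 6.75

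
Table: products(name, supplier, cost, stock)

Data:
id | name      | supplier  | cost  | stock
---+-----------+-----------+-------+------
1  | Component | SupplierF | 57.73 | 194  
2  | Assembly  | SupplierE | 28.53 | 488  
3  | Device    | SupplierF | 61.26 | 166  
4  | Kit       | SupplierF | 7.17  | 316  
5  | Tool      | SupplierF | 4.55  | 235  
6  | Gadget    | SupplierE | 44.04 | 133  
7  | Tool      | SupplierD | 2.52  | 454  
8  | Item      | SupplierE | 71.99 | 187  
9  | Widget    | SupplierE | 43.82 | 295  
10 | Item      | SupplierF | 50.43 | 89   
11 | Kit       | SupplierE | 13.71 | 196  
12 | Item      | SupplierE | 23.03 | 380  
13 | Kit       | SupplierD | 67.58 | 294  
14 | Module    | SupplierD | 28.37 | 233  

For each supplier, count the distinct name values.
SELECT supplier, COUNT(DISTINCT name)
FROM products
GROUP BY supplier

Result:
  SupplierD: 3 distinct
  SupplierE: 5 distinct
  SupplierF: 5 distinct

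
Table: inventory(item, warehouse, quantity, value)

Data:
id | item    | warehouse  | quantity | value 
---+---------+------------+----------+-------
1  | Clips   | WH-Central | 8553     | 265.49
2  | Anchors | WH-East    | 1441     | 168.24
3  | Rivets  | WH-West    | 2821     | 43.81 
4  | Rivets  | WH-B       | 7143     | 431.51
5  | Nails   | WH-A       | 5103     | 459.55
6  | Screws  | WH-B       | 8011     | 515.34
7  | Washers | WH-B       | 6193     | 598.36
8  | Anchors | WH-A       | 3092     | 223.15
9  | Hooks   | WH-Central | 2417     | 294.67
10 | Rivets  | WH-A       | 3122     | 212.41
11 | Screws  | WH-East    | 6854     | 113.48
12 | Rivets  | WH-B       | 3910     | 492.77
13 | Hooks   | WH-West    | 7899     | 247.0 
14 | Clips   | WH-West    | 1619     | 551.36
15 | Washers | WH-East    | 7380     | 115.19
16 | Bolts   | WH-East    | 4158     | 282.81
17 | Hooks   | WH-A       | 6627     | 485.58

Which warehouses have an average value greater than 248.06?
SELECT warehouse, AVG(value)
FROM inventory
GROUP BY warehouse
HAVING AVG(value) > 248.06

Result:
  WH-A: avg=345.17
  WH-B: avg=509.50
  WH-Central: avg=280.08
  WH-West: avg=280.72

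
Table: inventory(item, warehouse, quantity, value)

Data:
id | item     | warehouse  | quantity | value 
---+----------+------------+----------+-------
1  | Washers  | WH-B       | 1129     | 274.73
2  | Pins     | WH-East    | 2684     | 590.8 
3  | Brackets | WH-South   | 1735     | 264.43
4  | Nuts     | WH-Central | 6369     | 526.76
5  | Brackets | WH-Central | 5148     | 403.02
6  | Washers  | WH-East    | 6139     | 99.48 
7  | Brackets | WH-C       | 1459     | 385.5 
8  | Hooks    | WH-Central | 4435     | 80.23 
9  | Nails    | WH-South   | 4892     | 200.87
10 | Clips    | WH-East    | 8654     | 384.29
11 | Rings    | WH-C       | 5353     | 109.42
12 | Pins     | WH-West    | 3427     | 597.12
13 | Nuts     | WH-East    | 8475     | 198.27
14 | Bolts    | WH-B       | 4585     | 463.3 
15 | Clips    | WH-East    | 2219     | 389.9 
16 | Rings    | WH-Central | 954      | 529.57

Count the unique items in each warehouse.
SELECT warehouse, COUNT(DISTINCT item)
FROM inventory
GROUP BY warehouse

Result:
  WH-B: 2 distinct
  WH-C: 2 distinct
  WH-Central: 4 distinct
  WH-East: 4 distinct
  WH-South: 2 distinct
  WH-West: 1 distinct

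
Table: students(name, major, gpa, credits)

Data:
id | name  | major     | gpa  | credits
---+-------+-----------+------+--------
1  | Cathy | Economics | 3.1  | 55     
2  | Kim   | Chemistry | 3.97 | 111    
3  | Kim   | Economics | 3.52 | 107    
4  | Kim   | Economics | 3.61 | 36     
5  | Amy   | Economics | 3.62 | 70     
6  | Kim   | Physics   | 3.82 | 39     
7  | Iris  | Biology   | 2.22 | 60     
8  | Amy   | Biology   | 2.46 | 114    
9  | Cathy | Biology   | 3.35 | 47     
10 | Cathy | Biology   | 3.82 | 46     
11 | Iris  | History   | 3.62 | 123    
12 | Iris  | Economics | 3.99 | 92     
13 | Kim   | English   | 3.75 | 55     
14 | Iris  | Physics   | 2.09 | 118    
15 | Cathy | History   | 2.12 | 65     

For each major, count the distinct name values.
SELECT major, COUNT(DISTINCT name)
FROM students
GROUP BY major

Result:
  Biology: 3 distinct
  Chemistry: 1 distinct
  Economics: 4 distinct
  English: 1 distinct
  History: 2 distinct
  Physics: 2 distinct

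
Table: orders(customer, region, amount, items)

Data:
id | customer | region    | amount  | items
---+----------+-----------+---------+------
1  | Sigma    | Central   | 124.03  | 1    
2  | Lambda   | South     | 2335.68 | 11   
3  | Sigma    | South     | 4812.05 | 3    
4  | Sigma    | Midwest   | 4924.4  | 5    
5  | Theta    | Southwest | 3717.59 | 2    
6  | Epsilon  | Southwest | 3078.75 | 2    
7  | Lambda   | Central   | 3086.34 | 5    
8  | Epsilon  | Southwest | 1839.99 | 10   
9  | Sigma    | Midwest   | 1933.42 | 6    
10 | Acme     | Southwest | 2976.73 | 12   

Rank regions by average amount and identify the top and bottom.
SELECT region, AVG(amount)
FROM orders
GROUP BY region
ORDER BY AVG(amount)

All groups:
  Central: 1605.19
  Southwest: 2903.27
  Midwest: 3428.91
  South: 3573.87

Highest: South (3573.87)
Lowest: Central (1605.19)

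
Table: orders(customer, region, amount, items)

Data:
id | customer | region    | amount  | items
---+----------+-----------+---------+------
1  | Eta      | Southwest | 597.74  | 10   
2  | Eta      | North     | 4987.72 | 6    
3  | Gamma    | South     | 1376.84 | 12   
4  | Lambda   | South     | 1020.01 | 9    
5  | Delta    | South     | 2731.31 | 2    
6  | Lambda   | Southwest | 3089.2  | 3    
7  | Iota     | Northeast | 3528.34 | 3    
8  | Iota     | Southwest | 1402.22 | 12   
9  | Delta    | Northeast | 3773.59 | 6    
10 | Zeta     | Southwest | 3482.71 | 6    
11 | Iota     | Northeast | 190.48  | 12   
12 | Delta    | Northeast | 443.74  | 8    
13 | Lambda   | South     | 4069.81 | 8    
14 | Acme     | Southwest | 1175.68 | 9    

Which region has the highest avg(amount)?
SELECT region, AVG(amount) as val
FROM orders
GROUP BY region
ORDER BY val DESC
LIMIT 1

Result: North with avg(amount) = 4987.72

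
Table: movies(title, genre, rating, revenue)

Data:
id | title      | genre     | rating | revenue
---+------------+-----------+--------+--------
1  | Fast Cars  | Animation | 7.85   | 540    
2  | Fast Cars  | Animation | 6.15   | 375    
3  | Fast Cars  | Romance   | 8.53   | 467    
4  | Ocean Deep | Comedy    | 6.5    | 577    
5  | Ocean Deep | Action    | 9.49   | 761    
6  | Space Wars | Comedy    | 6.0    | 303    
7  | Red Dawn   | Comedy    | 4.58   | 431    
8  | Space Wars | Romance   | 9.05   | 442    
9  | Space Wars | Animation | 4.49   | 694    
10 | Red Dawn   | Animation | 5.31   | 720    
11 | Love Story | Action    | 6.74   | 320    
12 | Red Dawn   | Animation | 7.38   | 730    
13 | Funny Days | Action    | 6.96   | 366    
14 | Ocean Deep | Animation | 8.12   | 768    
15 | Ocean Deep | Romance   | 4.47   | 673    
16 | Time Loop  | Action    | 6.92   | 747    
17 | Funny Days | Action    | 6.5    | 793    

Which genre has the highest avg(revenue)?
SELECT genre, AVG(revenue) as val
FROM movies
GROUP BY genre
ORDER BY val DESC
LIMIT 1

Result: Animation with avg(revenue) = 637.83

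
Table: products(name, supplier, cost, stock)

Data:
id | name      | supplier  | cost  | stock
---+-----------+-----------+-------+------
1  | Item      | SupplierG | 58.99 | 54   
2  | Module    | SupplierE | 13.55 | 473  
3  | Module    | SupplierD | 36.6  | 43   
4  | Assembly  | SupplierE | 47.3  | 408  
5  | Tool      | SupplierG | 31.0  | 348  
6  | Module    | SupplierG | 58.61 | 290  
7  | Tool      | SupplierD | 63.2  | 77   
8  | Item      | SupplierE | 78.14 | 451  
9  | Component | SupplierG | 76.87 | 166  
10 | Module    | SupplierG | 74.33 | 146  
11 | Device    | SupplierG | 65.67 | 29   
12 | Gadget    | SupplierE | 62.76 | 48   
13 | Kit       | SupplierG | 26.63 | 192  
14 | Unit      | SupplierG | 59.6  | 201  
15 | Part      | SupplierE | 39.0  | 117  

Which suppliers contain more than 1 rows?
SELECT supplier, COUNT(*) as cnt
FROM products
GROUP BY supplier
HAVING COUNT(*) > 1

Result:
  SupplierD: 2
  SupplierE: 5
  SupplierG: 8

Note: HAVING filters groups after aggregation, WHERE filters rows before.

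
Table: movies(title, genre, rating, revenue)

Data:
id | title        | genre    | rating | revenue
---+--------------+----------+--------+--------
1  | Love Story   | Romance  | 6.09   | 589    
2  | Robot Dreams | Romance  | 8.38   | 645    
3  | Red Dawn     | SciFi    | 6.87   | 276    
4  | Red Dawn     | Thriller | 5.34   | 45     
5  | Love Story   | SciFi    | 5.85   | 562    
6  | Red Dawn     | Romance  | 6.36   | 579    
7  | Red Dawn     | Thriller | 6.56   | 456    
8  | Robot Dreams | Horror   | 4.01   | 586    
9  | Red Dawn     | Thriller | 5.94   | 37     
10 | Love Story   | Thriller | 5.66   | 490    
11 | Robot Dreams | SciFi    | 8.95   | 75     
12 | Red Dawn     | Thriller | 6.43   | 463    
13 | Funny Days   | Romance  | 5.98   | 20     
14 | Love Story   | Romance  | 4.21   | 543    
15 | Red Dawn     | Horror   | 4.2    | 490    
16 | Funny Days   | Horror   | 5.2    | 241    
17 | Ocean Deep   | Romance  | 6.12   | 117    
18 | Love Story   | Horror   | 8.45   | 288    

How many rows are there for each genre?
SELECT genre, COUNT(*) as count
FROM movies
GROUP BY genre

Result:
  Horror: 4
  Romance: 6
  SciFi: 3
  Thriller: 5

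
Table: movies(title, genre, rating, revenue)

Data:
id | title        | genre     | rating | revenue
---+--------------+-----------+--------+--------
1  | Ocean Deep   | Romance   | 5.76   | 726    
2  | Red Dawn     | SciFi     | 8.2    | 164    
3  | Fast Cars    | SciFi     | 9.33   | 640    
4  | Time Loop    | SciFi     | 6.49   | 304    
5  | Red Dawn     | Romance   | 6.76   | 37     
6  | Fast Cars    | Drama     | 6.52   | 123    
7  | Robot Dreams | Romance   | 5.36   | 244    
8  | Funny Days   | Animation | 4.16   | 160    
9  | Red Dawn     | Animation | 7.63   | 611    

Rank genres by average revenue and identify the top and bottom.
SELECT genre, AVG(revenue)
FROM movies
GROUP BY genre
ORDER BY AVG(revenue)

All groups:
  Drama: 123.00
  Romance: 335.67
  SciFi: 369.33
  Animation: 385.50

Highest: Animation (385.50)
Lowest: Drama (123.00)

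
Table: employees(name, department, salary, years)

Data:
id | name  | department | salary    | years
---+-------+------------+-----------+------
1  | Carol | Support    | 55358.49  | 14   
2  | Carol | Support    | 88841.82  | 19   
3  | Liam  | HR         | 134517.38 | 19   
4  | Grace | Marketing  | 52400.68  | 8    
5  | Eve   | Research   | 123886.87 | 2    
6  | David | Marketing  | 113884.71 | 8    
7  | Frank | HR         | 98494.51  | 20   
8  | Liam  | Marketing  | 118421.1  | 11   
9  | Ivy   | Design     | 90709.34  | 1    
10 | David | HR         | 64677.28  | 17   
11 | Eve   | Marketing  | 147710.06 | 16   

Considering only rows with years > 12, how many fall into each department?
SELECT department, COUNT(*)
FROM employees
WHERE years > 12
GROUP BY department

Note: WHERE filters rows before grouping.

Result:
  HR: 3
  Marketing: 1
  Support: 2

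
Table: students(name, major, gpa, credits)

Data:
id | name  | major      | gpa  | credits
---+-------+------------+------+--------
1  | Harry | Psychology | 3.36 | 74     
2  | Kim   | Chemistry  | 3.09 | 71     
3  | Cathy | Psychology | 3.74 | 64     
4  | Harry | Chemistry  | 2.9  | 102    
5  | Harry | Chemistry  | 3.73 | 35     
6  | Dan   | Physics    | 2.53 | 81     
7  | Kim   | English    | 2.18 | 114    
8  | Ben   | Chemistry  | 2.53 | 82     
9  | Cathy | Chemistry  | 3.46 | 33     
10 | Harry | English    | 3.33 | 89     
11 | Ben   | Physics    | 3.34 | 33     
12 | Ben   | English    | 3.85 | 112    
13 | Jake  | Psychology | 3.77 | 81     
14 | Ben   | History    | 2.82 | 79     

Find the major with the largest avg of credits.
SELECT major, AVG(credits) as val
FROM students
GROUP BY major
ORDER BY val DESC
LIMIT 1

Result: English with avg(credits) = 105.00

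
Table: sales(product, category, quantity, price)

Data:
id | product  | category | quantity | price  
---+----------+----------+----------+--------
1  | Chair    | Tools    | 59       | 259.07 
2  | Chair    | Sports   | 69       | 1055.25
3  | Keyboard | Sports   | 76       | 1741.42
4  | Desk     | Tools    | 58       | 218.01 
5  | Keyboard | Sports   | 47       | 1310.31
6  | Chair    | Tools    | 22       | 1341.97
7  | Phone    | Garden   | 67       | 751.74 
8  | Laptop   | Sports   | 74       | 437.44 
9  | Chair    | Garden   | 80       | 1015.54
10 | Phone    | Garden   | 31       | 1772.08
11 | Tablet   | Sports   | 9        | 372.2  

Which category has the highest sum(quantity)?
SELECT category, SUM(quantity) as val
FROM sales
GROUP BY category
ORDER BY val DESC
LIMIT 1

Result: Sports with sum(quantity) = 275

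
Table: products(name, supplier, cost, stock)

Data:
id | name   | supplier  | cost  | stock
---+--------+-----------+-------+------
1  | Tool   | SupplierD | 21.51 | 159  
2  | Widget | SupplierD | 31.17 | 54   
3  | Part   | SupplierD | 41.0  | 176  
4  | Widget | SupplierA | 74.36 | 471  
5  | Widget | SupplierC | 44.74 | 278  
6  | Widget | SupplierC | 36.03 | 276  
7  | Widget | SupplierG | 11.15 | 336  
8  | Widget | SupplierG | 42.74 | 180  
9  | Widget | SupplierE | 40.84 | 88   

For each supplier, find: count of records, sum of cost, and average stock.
SELECT supplier,
       COUNT(*) as cnt,
       SUM(cost) as total_cost,
       AVG(stock) as avg_stock
FROM products
GROUP BY supplier

Result:
  SupplierA: 1 records, 74.36 total cost, 471.00 avg stock
  SupplierC: 2 records, 80.77 total cost, 277.00 avg stock
  SupplierD: 3 records, 93.68 total cost, 129.67 avg stock
  SupplierE: 1 records, 40.84 total cost, 88.00 avg stock
  SupplierG: 2 records, 53.89 total cost, 258.00 avg stock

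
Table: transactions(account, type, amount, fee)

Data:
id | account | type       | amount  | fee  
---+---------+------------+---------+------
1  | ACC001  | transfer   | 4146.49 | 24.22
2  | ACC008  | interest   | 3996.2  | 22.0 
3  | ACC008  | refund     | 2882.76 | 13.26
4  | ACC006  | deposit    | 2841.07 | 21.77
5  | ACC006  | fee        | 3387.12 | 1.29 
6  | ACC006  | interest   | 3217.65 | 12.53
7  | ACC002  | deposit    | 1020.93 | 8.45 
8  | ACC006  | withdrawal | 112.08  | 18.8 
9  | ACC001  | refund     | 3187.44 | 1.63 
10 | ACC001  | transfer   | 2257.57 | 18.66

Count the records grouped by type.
SELECT type, COUNT(*) as count
FROM transactions
GROUP BY type

Result:
  deposit: 2
  fee: 1
  interest: 2
  refund: 2
  transfer: 2
  withdrawal: 1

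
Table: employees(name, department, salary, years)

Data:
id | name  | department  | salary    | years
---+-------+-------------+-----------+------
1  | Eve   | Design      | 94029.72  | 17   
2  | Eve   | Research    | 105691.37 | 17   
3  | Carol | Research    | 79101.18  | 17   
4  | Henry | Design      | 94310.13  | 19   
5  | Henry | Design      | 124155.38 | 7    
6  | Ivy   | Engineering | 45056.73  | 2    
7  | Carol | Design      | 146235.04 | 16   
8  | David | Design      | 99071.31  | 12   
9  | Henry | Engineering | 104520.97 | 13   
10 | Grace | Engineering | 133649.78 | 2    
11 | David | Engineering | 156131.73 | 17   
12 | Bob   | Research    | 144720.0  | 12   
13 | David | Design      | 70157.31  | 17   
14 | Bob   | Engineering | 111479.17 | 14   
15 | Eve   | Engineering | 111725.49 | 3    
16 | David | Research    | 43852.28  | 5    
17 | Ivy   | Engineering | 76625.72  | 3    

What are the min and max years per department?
SELECT department, MIN(years), MAX(years)
FROM employees
GROUP BY department

Result:
  Design: min=7, max=19
  Engineering: min=2, max=17
  Research: min=5, max=17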